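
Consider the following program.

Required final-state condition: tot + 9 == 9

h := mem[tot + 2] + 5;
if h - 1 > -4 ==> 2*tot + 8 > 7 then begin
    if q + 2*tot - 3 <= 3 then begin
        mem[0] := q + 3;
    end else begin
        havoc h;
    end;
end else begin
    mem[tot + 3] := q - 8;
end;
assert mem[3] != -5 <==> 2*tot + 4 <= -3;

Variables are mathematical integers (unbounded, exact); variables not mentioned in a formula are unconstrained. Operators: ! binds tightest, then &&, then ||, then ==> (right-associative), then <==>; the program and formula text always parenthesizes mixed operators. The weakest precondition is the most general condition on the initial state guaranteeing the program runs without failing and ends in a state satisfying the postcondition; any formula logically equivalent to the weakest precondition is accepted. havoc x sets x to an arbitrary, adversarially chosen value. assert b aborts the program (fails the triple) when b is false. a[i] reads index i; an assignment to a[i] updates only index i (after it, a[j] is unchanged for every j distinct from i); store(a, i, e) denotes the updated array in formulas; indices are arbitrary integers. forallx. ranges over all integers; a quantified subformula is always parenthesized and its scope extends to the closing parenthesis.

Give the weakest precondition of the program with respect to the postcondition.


Working backward. After the program, the postcondition tot + 9 == 9 must hold; in canonical form it is tot == 0.
Before assert mem[3] != -5 <==> 2*tot + 4 <= -3: (mem[3] != -5 <==> 2*tot <= -7) && tot == 0
Then branch requires (q + 2*tot <= 6 ==> ((mem[3] != -5 <==> 2*tot <= -7) && tot == 0)) && ((!(q + 2*tot <= 6)) ==> ((mem[3] != -5 <==> 2*tot <= -7) && tot == 0)); else branch requires (store(mem, tot + 3, q - 8)[3] != -5 <==> 2*tot <= -7) && tot == 0.
Before the if: ((h > -3 ==> 2*tot > -1) ==> ((q + 2*tot <= 6 ==> ((mem[3] != -5 <==> 2*tot <= -7) && tot == 0)) && ((!(q + 2*tot <= 6)) ==> ((mem[3] != -5 <==> 2*tot <= -7) && tot == 0)))) && ((!(h > -3 ==> 2*tot > -1)) ==> ((store(mem, tot + 3, q - 8)[3] != -5 <==> 2*tot <= -7) && tot == 0))
Before h := mem[tot + 2] + 5: ((mem[tot + 2] > -8 ==> 2*tot > -1) ==> ((q + 2*tot <= 6 ==> ((mem[3] != -5 <==> 2*tot <= -7) && tot == 0)) && ((!(q + 2*tot <= 6)) ==> ((mem[3] != -5 <==> 2*tot <= -7) && tot == 0)))) && ((!(mem[tot + 2] > -8 ==> 2*tot > -1)) ==> ((store(mem, tot + 3, q - 8)[3] != -5 <==> 2*tot <= -7) && tot == 0))
Answer: WP = ((mem[tot + 2] > -8 ==> 2*tot > -1) ==> ((q + 2*tot <= 6 ==> ((mem[3] != -5 <==> 2*tot <= -7) && tot == 0)) && ((!(q + 2*tot <= 6)) ==> ((mem[3] != -5 <==> 2*tot <= -7) && tot == 0)))) && ((!(mem[tot + 2] > -8 ==> 2*tot > -1)) ==> ((store(mem, tot + 3, q - 8)[3] != -5 <==> 2*tot <= -7) && tot == 0))


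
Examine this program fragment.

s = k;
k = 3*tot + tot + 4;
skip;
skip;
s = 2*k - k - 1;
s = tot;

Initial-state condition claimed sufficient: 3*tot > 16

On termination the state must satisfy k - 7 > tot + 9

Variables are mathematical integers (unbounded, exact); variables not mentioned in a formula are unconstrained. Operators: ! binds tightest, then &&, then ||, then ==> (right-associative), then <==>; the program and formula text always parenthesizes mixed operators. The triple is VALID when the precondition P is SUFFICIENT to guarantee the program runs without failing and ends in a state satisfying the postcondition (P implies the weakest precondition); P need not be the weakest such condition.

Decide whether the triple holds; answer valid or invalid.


Working backward. After the program, the postcondition k - 7 > tot + 9 must hold; in canonical form it is k > tot + 16.
Before s := tot: k > tot + 16
Before s := 2*k - k - 1: k > tot + 16
Before skip: k > tot + 16
Before skip: k > tot + 16
Before k := 3*tot + tot + 4: 3*tot > 12
Before s := k: 3*tot > 12
The weakest precondition is 3*tot > 12.
Check whether 3*tot > 16 implies it.
Every state satisfying the precondition satisfies the weakest precondition: the implication holds.
Answer: valid


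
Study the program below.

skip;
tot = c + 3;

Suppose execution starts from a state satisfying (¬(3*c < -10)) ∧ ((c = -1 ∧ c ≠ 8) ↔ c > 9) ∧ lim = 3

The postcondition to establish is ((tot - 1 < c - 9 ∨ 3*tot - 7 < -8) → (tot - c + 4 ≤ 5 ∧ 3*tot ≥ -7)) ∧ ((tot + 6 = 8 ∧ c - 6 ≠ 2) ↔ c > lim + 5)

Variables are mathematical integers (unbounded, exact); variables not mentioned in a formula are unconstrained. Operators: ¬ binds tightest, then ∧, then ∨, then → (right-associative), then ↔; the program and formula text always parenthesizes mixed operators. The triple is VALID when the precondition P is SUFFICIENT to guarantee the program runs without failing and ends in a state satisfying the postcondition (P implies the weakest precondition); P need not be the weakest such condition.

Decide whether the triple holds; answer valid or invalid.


Working backward. After the program, the postcondition ((tot - 1 < c - 9 ∨ 3*tot - 7 < -8) → (tot - c + 4 ≤ 5 ∧ 3*tot ≥ -7)) ∧ ((tot + 6 = 8 ∧ c - 6 ≠ 2) ↔ c > lim + 5) must hold; in canonical form it is ((tot < c - 8 ∨ 3*tot < -1) → (tot ≤ c + 1 ∧ 3*tot ≥ -7)) ∧ ((tot = 2 ∧ c ≠ 8) ↔ c > lim + 5).
Before tot := c + 3: (¬(3*c < -10)) ∧ ((c = -1 ∧ c ≠ 8) ↔ c > lim + 5)
Before skip: (¬(3*c < -10)) ∧ ((c = -1 ∧ c ≠ 8) ↔ c > lim + 5)
The weakest precondition is (¬(3*c < -10)) ∧ ((c = -1 ∧ c ≠ 8) ↔ c > lim + 5).
Check whether (¬(3*c < -10)) ∧ ((c = -1 ∧ c ≠ 8) ↔ c > 9) ∧ lim = 3 implies it.
Countermodel: at the initial state c = 9, lim = 3, the precondition holds but the weakest precondition fails.
Answer: invalid


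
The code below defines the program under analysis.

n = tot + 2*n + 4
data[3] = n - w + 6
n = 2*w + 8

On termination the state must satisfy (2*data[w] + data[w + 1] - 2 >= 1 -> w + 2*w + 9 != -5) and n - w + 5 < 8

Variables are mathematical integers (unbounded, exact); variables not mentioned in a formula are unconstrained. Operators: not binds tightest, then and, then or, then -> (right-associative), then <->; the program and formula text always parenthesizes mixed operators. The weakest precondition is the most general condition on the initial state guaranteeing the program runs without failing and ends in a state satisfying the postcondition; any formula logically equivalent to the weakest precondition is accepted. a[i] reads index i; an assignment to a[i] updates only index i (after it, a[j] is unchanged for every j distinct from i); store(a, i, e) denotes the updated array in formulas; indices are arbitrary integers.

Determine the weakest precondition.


Working backward. After the program, the postcondition (2*data[w] + data[w + 1] - 2 >= 1 -> w + 2*w + 9 != -5) and n - w + 5 < 8 must hold; in canonical form it is (data[w + 1] + 2*data[w] >= 3 -> 3*w != -14) and n < w + 3.
Before n := 2*w + 8: (data[w + 1] + 2*data[w] >= 3 -> 3*w != -14) and w < -5
Before data[3] := n - w + 6: (store(data, 3, n - w + 6)[w + 1] + 2*store(data, 3, n - w + 6)[w] >= 3 -> 3*w != -14) and w < -5
Before n := tot + 2*n + 4: (store(data, 3, 2*n + tot - w + 10)[w + 1] + 2*store(data, 3, 2*n + tot - w + 10)[w] >= 3 -> 3*w != -14) and w < -5
Answer: WP = (store(data, 3, 2*n + tot - w + 10)[w + 1] + 2*store(data, 3, 2*n + tot - w + 10)[w] >= 3 -> 3*w != -14) and w < -5


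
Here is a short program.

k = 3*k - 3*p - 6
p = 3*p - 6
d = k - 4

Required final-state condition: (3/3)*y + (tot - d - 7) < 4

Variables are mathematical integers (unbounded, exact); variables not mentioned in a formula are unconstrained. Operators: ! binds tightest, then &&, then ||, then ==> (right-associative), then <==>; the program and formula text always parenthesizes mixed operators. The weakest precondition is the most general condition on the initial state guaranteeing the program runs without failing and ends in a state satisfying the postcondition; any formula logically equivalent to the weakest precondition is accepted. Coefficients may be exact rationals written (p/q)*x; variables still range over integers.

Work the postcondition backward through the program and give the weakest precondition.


Working backward. After the program, the postcondition (3/3)*y + (tot - d - 7) < 4 must hold; in canonical form it is tot + y < d + 11.
Before d := k - 4: tot + y < k + 7
Before p := 3*p - 6: tot + y < k + 7
Before k := 3*k - 3*p - 6: 3*p + tot + y < 3*k + 1
Answer: WP = 3*p + tot + y < 3*k + 1


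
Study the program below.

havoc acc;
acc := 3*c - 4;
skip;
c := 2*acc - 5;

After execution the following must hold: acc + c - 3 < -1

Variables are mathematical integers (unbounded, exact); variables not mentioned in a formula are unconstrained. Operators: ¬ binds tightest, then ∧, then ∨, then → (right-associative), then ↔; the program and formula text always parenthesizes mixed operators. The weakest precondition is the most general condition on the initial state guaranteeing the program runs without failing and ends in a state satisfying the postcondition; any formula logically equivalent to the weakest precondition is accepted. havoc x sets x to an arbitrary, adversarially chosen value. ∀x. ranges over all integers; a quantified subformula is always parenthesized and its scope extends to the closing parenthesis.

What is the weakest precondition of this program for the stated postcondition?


Working backward. After the program, the postcondition acc + c - 3 < -1 must hold; in canonical form it is acc + c < 2.
Before c := 2*acc - 5: 3*acc < 7
Before skip: 3*acc < 7
Before acc := 3*c - 4: 9*c < 19
Before havoc acc: 9*c < 19
Answer: WP = 9*c < 19


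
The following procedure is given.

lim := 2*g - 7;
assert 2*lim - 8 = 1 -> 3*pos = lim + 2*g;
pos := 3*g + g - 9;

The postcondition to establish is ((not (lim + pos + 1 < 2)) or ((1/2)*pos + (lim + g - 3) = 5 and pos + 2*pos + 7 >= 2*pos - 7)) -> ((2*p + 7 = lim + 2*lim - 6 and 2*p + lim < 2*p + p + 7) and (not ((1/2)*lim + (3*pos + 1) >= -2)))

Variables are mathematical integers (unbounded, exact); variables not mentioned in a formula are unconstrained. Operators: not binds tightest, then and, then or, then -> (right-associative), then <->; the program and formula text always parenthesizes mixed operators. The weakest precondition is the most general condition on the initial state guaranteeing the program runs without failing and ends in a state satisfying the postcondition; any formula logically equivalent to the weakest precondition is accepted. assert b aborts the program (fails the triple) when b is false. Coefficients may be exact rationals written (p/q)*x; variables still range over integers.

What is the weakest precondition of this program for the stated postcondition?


Working backward. After the program, the postcondition ((not (lim + pos + 1 < 2)) or ((1/2)*pos + (lim + g - 3) = 5 and pos + 2*pos + 7 >= 2*pos - 7)) -> ((2*p + 7 = lim + 2*lim - 6 and 2*p + lim < 2*p + p + 7) and (not ((1/2)*lim + (3*pos + 1) >= -2))) must hold; in canonical form it is ((not (lim + pos < 1)) or (g + lim + (1/2)*pos = 8 and pos >= -14)) -> (2*p = 3*lim - 13 and lim < p + 7 and (not ((1/2)*lim + 3*pos >= -3))).
Before pos := 3*g + g - 9: ((not (4*g + lim < 10)) or (3*g + lim = 25/2 and 4*g >= -5)) -> (2*p = 3*lim - 13 and lim < p + 7 and (not (12*g + (1/2)*lim >= 24)))
Before assert 2*lim - 8 = 1 -> 3*pos = lim + 2*g: (2*lim = 9 -> 3*pos = 2*g + lim) and (((not (4*g + lim < 10)) or (3*g + lim = 25/2 and 4*g >= -5)) -> (2*p = 3*lim - 13 and lim < p + 7 and (not (12*g + (1/2)*lim >= 24))))
Before lim := 2*g - 7: (4*g = 23 -> 3*pos = 4*g - 7) and (((not (6*g < 17)) or (5*g = 39/2 and 4*g >= -5)) -> (2*p = 6*g - 34 and 2*g < p + 14 and (not (13*g >= 55/2))))
Answer: WP = (4*g = 23 -> 3*pos = 4*g - 7) and (((not (6*g < 17)) or (5*g = 39/2 and 4*g >= -5)) -> (2*p = 6*g - 34 and 2*g < p + 14 and (not (13*g >= 55/2))))


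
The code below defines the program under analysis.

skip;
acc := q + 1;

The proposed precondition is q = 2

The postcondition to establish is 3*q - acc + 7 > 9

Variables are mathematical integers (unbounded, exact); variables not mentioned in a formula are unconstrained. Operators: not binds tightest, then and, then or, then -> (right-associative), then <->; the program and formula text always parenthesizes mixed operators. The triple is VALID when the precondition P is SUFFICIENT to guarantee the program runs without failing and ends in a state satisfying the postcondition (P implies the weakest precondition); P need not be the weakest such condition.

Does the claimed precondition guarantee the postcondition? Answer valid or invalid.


Working backward. After the program, the postcondition 3*q - acc + 7 > 9 must hold; in canonical form it is 3*q > acc + 2.
Before acc := q + 1: 2*q > 3
Before skip: 2*q > 3
The weakest precondition is 2*q > 3.
Check whether q = 2 implies it.
Every state satisfying the precondition satisfies the weakest precondition: the implication holds.
Answer: valid


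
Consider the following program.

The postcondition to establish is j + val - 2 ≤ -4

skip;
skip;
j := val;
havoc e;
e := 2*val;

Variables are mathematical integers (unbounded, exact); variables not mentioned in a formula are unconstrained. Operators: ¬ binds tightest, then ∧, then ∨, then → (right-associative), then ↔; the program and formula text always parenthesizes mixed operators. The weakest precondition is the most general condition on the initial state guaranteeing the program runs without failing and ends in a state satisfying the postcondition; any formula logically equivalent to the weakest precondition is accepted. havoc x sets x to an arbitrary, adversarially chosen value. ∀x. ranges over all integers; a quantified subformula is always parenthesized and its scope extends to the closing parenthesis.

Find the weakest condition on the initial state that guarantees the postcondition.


Working backward. After the program, the postcondition j + val - 2 ≤ -4 must hold; in canonical form it is j + val ≤ -2.
Before e := 2*val: j + val ≤ -2
Before havoc e: j + val ≤ -2
Before j := val: 2*val ≤ -2
Before skip: 2*val ≤ -2
Before skip: 2*val ≤ -2
Answer: WP = 2*val ≤ -2


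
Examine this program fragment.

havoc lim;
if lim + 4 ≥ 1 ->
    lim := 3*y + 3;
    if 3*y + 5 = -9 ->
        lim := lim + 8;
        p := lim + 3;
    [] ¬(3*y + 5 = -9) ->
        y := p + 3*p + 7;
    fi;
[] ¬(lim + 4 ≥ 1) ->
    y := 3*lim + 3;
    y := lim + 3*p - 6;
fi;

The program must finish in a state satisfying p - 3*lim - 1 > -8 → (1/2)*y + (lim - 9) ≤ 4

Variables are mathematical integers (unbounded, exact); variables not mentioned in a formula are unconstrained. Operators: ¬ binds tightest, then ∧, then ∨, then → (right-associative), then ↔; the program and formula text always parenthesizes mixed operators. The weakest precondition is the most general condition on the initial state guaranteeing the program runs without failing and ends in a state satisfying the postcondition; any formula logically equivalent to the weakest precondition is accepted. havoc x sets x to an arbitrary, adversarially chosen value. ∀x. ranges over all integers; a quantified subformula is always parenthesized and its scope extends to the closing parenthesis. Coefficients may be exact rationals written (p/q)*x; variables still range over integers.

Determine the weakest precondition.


Working backward. After the program, the postcondition p - 3*lim - 1 > -8 → (1/2)*y + (lim - 9) ≤ 4 must hold; in canonical form it is p > 3*lim - 7 → lim + (1/2)*y ≤ 13.
Then branch requires (3*y = -14 → (6*y < -12 → (7/2)*y ≤ 2)) ∧ ((¬(3*y = -14)) → (p > 9*y + 2 → 2*p + 3*y ≤ 13/2)); else branch requires p > 3*lim - 7 → (3/2)*lim + (3/2)*p ≤ 16.
Before the if: (lim ≥ -3 → ((3*y = -14 → (6*y < -12 → (7/2)*y ≤ 2)) ∧ ((¬(3*y = -14)) → (p > 9*y + 2 → 2*p + 3*y ≤ 13/2)))) ∧ ((¬(lim ≥ -3)) → (p > 3*lim - 7 → (3/2)*lim + (3/2)*p ≤ 16))
Before havoc lim: ∀lim_1. ((lim_1 ≥ -3 → ((3*y = -14 → (6*y < -12 → (7/2)*y ≤ 2)) ∧ ((¬(3*y = -14)) → (p > 9*y + 2 → 2*p + 3*y ≤ 13/2)))) ∧ ((¬(lim_1 ≥ -3)) → (p > 3*lim_1 - 7 → (3/2)*lim_1 + (3/2)*p ≤ 16)))
Answer: WP = ∀lim_1. ((lim_1 ≥ -3 → ((3*y = -14 → (6*y < -12 → (7/2)*y ≤ 2)) ∧ ((¬(3*y = -14)) → (p > 9*y + 2 → 2*p + 3*y ≤ 13/2)))) ∧ ((¬(lim_1 ≥ -3)) → (p > 3*lim_1 - 7 → (3/2)*lim_1 + (3/2)*p ≤ 16)))


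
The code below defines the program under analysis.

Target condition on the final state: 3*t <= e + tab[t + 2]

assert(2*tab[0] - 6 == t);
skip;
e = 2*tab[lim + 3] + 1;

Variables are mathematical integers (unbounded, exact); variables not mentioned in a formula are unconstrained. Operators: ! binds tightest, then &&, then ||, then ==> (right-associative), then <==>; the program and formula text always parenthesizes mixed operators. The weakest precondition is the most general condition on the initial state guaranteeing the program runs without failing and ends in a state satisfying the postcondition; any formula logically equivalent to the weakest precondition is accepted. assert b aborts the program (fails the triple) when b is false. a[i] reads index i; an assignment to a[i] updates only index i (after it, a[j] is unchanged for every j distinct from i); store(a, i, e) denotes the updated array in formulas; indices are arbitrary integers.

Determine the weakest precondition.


Working backward. After the program, the postcondition 3*t <= e + tab[t + 2] must hold; in canonical form it is 3*t <= tab[t + 2] + e.
Before e := 2*tab[lim + 3] + 1: 3*t <= 2*tab[lim + 3] + tab[t + 2] + 1
Before skip: 3*t <= 2*tab[lim + 3] + tab[t + 2] + 1
Before assert 2*tab[0] - 6 == t: 2*tab[0] == t + 6 && 3*t <= 2*tab[lim + 3] + tab[t + 2] + 1
Answer: WP = 2*tab[0] == t + 6 && 3*t <= 2*tab[lim + 3] + tab[t + 2] + 1


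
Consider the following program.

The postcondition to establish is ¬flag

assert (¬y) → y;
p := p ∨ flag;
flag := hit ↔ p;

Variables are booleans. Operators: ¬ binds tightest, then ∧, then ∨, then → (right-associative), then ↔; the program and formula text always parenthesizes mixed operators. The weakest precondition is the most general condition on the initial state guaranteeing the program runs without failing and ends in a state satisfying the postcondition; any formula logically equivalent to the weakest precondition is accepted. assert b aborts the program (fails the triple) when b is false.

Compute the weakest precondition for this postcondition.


Working backward. After the program, ¬flag must hold.
Before flag := hit ↔ p: ¬(hit ↔ p)
Before p := p ∨ flag: ¬(hit ↔ (p ∨ flag))
Before assert (¬y) → y: ((¬y) → y) ∧ (¬(hit ↔ (p ∨ flag)))
Answer: WP = ((¬y) → y) ∧ (¬(hit ↔ (p ∨ flag)))


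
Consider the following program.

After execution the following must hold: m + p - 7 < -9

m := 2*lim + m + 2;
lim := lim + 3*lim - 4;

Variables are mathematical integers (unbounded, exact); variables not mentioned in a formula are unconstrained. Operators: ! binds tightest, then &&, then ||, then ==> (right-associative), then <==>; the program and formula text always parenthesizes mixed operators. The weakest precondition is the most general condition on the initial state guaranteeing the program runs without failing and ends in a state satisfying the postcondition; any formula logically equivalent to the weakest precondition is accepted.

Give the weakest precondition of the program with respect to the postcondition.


Working backward. After the program, the postcondition m + p - 7 < -9 must hold; in canonical form it is m + p < -2.
Before lim := lim + 3*lim - 4: m + p < -2
Before m := 2*lim + m + 2: 2*lim + m + p < -4
Answer: WP = 2*lim + m + p < -4


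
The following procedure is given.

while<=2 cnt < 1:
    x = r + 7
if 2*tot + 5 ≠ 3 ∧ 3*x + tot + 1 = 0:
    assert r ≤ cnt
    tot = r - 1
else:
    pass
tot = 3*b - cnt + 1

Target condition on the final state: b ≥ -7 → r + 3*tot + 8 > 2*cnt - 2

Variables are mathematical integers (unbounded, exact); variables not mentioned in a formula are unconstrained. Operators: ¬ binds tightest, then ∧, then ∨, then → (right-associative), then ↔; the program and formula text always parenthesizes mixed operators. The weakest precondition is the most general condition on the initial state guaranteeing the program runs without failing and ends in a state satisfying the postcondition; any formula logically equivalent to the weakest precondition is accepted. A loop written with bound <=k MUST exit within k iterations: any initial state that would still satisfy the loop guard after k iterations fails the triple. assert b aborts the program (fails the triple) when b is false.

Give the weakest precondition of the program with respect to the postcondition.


Working backward. After the program, the postcondition b ≥ -7 → r + 3*tot + 8 > 2*cnt - 2 must hold; in canonical form it is b ≥ -7 → r + 3*tot > 2*cnt - 10.
Before tot := 3*b - cnt + 1: b ≥ -7 → 9*b + r > 5*cnt - 13
Then branch requires r ≤ cnt ∧ (b ≥ -7 → 9*b + r > 5*cnt - 13); else branch requires b ≥ -7 → 9*b + r > 5*cnt - 13.
Before the if: ((2*tot ≠ -2 ∧ tot + 3*x = -1) → (r ≤ cnt ∧ (b ≥ -7 → 9*b + r > 5*cnt - 13))) ∧ ((¬(2*tot ≠ -2 ∧ tot + 3*x = -1)) → (b ≥ -7 → 9*b + r > 5*cnt - 13))
Before the loop (bound <=2), unroll the exhaustion recursion (WP_0 = exit-now case; WP_j = one more guarded iteration, up to j = 2):
  WP_0: (¬(cnt < 1)) ∧ ((2*tot ≠ -2 ∧ tot + 3*x = -1) → (r ≤ cnt ∧ (b ≥ -7 → 9*b + r > 5*cnt - 13))) ∧ ((¬(2*tot ≠ -2 ∧ tot + 3*x = -1)) → (b ≥ -7 → 9*b + r > 5*cnt - 13))
  WP_1: (cnt < 1 → ((¬(cnt < 1)) ∧ ((2*tot ≠ -2 ∧ 3*r + tot = -22) → (r ≤ cnt ∧ (b ≥ -7 → 9*b + r > 5*cnt - 13))) ∧ ((¬(2*tot ≠ -2 ∧ 3*r + tot = -22)) → (b ≥ -7 → 9*b + r > 5*cnt - 13)))) ∧ ((¬(cnt < 1)) → (((2*tot ≠ -2 ∧ tot + 3*x = -1) → (r ≤ cnt ∧ (b ≥ -7 → 9*b + r > 5*cnt - 13))) ∧ ((¬(2*tot ≠ -2 ∧ tot + 3*x = -1)) → (b ≥ -7 → 9*b + r > 5*cnt - 13))))
  WP_2: (cnt < 1 → ((cnt < 1 → ((¬(cnt < 1)) ∧ ((2*tot ≠ -2 ∧ 3*r + tot = -22) → (r ≤ cnt ∧ (b ≥ -7 → 9*b + r > 5*cnt - 13))) ∧ ((¬(2*tot ≠ -2 ∧ 3*r + tot = -22)) → (b ≥ -7 → 9*b + r > 5*cnt - 13)))) ∧ ((¬(cnt < 1)) → (((2*tot ≠ -2 ∧ 3*r + tot = -22) → (r ≤ cnt ∧ (b ≥ -7 → 9*b + r > 5*cnt - 13))) ∧ ((¬(2*tot ≠ -2 ∧ 3*r + tot = -22)) → (b ≥ -7 → 9*b + r > 5*cnt - 13)))))) ∧ ((¬(cnt < 1)) → (((2*tot ≠ -2 ∧ tot + 3*x = -1) → (r ≤ cnt ∧ (b ≥ -7 → 9*b + r > 5*cnt - 13))) ∧ ((¬(2*tot ≠ -2 ∧ tot + 3*x = -1)) → (b ≥ -7 → 9*b + r > 5*cnt - 13))))
So before the loop: (cnt < 1 → ((cnt < 1 → ((¬(cnt < 1)) ∧ ((2*tot ≠ -2 ∧ 3*r + tot = -22) → (r ≤ cnt ∧ (b ≥ -7 → 9*b + r > 5*cnt - 13))) ∧ ((¬(2*tot ≠ -2 ∧ 3*r + tot = -22)) → (b ≥ -7 → 9*b + r > 5*cnt - 13)))) ∧ ((¬(cnt < 1)) → (((2*tot ≠ -2 ∧ 3*r + tot = -22) → (r ≤ cnt ∧ (b ≥ -7 → 9*b + r > 5*cnt - 13))) ∧ ((¬(2*tot ≠ -2 ∧ 3*r + tot = -22)) → (b ≥ -7 → 9*b + r > 5*cnt - 13)))))) ∧ ((¬(cnt < 1)) → (((2*tot ≠ -2 ∧ tot + 3*x = -1) → (r ≤ cnt ∧ (b ≥ -7 → 9*b + r > 5*cnt - 13))) ∧ ((¬(2*tot ≠ -2 ∧ tot + 3*x = -1)) → (b ≥ -7 → 9*b + r > 5*cnt - 13))))
Answer: WP = (cnt < 1 → ((cnt < 1 → ((¬(cnt < 1)) ∧ ((2*tot ≠ -2 ∧ 3*r + tot = -22) → (r ≤ cnt ∧ (b ≥ -7 → 9*b + r > 5*cnt - 13))) ∧ ((¬(2*tot ≠ -2 ∧ 3*r + tot = -22)) → (b ≥ -7 → 9*b + r > 5*cnt - 13)))) ∧ ((¬(cnt < 1)) → (((2*tot ≠ -2 ∧ 3*r + tot = -22) → (r ≤ cnt ∧ (b ≥ -7 → 9*b + r > 5*cnt - 13))) ∧ ((¬(2*tot ≠ -2 ∧ 3*r + tot = -22)) → (b ≥ -7 → 9*b + r > 5*cnt - 13)))))) ∧ ((¬(cnt < 1)) → (((2*tot ≠ -2 ∧ tot + 3*x = -1) → (r ≤ cnt ∧ (b ≥ -7 → 9*b + r > 5*cnt - 13))) ∧ ((¬(2*tot ≠ -2 ∧ tot + 3*x = -1)) → (b ≥ -7 → 9*b + r > 5*cnt - 13))))


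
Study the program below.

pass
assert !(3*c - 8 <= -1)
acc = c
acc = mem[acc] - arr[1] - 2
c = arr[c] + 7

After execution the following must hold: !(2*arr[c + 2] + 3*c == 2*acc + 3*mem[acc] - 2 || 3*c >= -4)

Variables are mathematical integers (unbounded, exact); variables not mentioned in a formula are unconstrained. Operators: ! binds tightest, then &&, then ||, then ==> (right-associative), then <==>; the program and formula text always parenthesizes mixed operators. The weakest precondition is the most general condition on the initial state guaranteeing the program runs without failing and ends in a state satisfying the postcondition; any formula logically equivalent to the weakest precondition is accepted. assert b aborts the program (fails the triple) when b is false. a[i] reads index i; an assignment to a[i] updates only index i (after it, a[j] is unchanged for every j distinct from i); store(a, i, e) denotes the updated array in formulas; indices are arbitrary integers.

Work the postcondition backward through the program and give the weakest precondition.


Working backward. After the program, the postcondition !(2*arr[c + 2] + 3*c == 2*acc + 3*mem[acc] - 2 || 3*c >= -4) must hold; in canonical form it is !(2*arr[c + 2] + 3*c == 3*mem[acc] + 2*acc - 2 || 3*c >= -4).
Before c := arr[c] + 7: !(2*arr[arr[c] + 9] + 3*arr[c] == 3*mem[acc] + 2*acc - 23 || 3*arr[c] >= -25)
Before acc := mem[acc] - arr[1] - 2: !(2*arr[arr[c] + 9] + 2*arr[1] + 3*arr[c] == 3*mem[-arr[1] + mem[acc] - 2] + 2*mem[acc] - 27 || 3*arr[c] >= -25)
Before acc := c: !(2*arr[arr[c] + 9] + 2*arr[1] + 3*arr[c] == 3*mem[-arr[1] + mem[c] - 2] + 2*mem[c] - 27 || 3*arr[c] >= -25)
Before assert !(3*c - 8 <= -1): (!(3*c <= 7)) && (!(2*arr[arr[c] + 9] + 2*arr[1] + 3*arr[c] == 3*mem[-arr[1] + mem[c] - 2] + 2*mem[c] - 27 || 3*arr[c] >= -25))
Before skip: (!(3*c <= 7)) && (!(2*arr[arr[c] + 9] + 2*arr[1] + 3*arr[c] == 3*mem[-arr[1] + mem[c] - 2] + 2*mem[c] - 27 || 3*arr[c] >= -25))
Answer: WP = (!(3*c <= 7)) && (!(2*arr[arr[c] + 9] + 2*arr[1] + 3*arr[c] == 3*mem[-arr[1] + mem[c] - 2] + 2*mem[c] - 27 || 3*arr[c] >= -25))


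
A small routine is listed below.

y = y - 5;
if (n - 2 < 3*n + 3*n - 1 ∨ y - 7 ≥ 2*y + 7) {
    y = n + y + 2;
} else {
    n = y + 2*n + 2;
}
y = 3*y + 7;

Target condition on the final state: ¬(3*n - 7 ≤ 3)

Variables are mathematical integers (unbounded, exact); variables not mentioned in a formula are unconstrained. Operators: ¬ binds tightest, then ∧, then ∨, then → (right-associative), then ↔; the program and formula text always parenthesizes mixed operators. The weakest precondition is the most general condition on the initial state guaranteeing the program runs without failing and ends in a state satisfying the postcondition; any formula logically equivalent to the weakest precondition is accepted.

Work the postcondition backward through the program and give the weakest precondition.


Working backward. After the program, the postcondition ¬(3*n - 7 ≤ 3) must hold; in canonical form it is ¬(3*n ≤ 10).
Before y := 3*y + 7: ¬(3*n ≤ 10)
Then branch requires ¬(3*n ≤ 10); else branch requires ¬(6*n + 3*y ≤ 4).
Before the if: ((5*n > -1 ∨ y ≤ -14) → (¬(3*n ≤ 10))) ∧ ((¬(5*n > -1 ∨ y ≤ -14)) → (¬(6*n + 3*y ≤ 4)))
Before y := y - 5: ((5*n > -1 ∨ y ≤ -9) → (¬(3*n ≤ 10))) ∧ ((¬(5*n > -1 ∨ y ≤ -9)) → (¬(6*n + 3*y ≤ 19)))
Answer: WP = ((5*n > -1 ∨ y ≤ -9) → (¬(3*n ≤ 10))) ∧ ((¬(5*n > -1 ∨ y ≤ -9)) → (¬(6*n + 3*y ≤ 19)))


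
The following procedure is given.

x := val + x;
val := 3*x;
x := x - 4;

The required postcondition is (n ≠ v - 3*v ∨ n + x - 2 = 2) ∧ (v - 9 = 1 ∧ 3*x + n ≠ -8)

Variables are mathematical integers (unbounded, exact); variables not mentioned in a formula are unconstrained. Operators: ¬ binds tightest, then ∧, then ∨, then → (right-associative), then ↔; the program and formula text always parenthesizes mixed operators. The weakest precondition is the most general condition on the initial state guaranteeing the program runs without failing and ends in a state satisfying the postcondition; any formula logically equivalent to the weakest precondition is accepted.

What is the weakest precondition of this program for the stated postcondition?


Working backward. After the program, the postcondition (n ≠ v - 3*v ∨ n + x - 2 = 2) ∧ (v - 9 = 1 ∧ 3*x + n ≠ -8) must hold; in canonical form it is (n + 2*v ≠ 0 ∨ n + x = 4) ∧ v = 10 ∧ n + 3*x ≠ -8.
Before x := x - 4: (n + 2*v ≠ 0 ∨ n + x = 8) ∧ v = 10 ∧ n + 3*x ≠ 4
Before val := 3*x: (n + 2*v ≠ 0 ∨ n + x = 8) ∧ v = 10 ∧ n + 3*x ≠ 4
Before x := val + x: (n + 2*v ≠ 0 ∨ n + val + x = 8) ∧ v = 10 ∧ n + 3*val + 3*x ≠ 4
Answer: WP = (n + 2*v ≠ 0 ∨ n + val + x = 8) ∧ v = 10 ∧ n + 3*val + 3*x ≠ 4


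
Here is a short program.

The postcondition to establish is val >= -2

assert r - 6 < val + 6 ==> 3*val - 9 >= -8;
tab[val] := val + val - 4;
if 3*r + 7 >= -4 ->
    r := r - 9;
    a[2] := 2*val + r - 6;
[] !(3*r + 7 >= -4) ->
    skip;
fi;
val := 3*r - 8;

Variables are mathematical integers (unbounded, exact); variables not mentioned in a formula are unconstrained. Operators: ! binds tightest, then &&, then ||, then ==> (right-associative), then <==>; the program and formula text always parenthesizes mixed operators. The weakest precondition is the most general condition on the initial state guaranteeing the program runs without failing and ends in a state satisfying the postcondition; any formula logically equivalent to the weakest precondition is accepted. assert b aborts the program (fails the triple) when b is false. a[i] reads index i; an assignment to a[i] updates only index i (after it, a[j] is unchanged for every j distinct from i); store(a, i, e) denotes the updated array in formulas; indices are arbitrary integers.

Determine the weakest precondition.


Working backward. After the program, val >= -2 must hold.
Before val := 3*r - 8: 3*r >= 6
Then branch requires 3*r >= 33; else branch requires 3*r >= 6.
Before the if: (3*r >= -11 ==> 3*r >= 33) && ((!(3*r >= -11)) ==> 3*r >= 6)
Before tab[val] := val + val - 4: (3*r >= -11 ==> 3*r >= 33) && ((!(3*r >= -11)) ==> 3*r >= 6)
Before assert r - 6 < val + 6 ==> 3*val - 9 >= -8: (r < val + 12 ==> 3*val >= 1) && (3*r >= -11 ==> 3*r >= 33) && ((!(3*r >= -11)) ==> 3*r >= 6)
Answer: WP = (r < val + 12 ==> 3*val >= 1) && (3*r >= -11 ==> 3*r >= 33) && ((!(3*r >= -11)) ==> 3*r >= 6)


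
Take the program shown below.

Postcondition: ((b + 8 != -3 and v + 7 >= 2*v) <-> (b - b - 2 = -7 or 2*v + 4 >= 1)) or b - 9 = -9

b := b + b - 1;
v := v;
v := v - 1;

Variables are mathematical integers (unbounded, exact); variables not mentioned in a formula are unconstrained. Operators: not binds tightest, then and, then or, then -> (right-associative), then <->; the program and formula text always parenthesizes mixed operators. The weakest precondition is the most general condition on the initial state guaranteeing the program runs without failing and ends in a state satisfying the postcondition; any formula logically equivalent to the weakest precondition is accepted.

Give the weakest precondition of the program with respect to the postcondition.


Working backward. After the program, the postcondition ((b + 8 != -3 and v + 7 >= 2*v) <-> (b - b - 2 = -7 or 2*v + 4 >= 1)) or b - 9 = -9 must hold; in canonical form it is ((b != -11 and v <= 7) <-> 2*v >= -3) or b = 0.
Before v := v - 1: ((b != -11 and v <= 8) <-> 2*v >= -1) or b = 0
Before v := v: ((b != -11 and v <= 8) <-> 2*v >= -1) or b = 0
Before b := b + b - 1: ((2*b != -10 and v <= 8) <-> 2*v >= -1) or 2*b = 1
Answer: WP = ((2*b != -10 and v <= 8) <-> 2*v >= -1) or 2*b = 1


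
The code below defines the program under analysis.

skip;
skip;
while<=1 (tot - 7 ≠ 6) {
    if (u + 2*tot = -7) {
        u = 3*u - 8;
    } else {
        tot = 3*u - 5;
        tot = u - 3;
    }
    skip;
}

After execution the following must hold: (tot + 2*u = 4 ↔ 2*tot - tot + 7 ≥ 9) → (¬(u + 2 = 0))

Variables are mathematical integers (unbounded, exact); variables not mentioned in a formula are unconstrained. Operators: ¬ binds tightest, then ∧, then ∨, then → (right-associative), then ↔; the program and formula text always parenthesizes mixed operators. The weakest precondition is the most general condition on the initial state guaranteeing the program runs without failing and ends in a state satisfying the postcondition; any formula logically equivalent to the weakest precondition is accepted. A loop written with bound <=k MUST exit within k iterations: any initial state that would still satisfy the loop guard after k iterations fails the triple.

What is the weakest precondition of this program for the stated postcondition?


Working backward. After the program, the postcondition (tot + 2*u = 4 ↔ 2*tot - tot + 7 ≥ 9) → (¬(u + 2 = 0)) must hold; in canonical form it is (tot + 2*u = 4 ↔ tot ≥ 2) → (¬(u = -2)).
Before the loop (bound <=1), unroll the exhaustion recursion (WP_0 = exit-now case; WP_j = one more guarded iteration, up to j = 1):
  WP_0: (¬(tot ≠ 13)) ∧ ((tot + 2*u = 4 ↔ tot ≥ 2) → (¬(u = -2)))
  WP_1: (tot ≠ 13 → ((2*tot + u = -7 → ((¬(tot ≠ 13)) ∧ ((tot + 6*u = 20 ↔ tot ≥ 2) → (¬(3*u = 6))))) ∧ ((¬(2*tot + u = -7)) → ((¬(u ≠ 16)) ∧ ((3*u = 7 ↔ u ≥ 5) → (¬(u = -2))))))) ∧ ((¬(tot ≠ 13)) → ((tot + 2*u = 4 ↔ tot ≥ 2) → (¬(u = -2))))
So before the loop: (tot ≠ 13 → ((2*tot + u = -7 → ((¬(tot ≠ 13)) ∧ ((tot + 6*u = 20 ↔ tot ≥ 2) → (¬(3*u = 6))))) ∧ ((¬(2*tot + u = -7)) → ((¬(u ≠ 16)) ∧ ((3*u = 7 ↔ u ≥ 5) → (¬(u = -2))))))) ∧ ((¬(tot ≠ 13)) → ((tot + 2*u = 4 ↔ tot ≥ 2) → (¬(u = -2))))
Before skip: (tot ≠ 13 → ((2*tot + u = -7 → ((¬(tot ≠ 13)) ∧ ((tot + 6*u = 20 ↔ tot ≥ 2) → (¬(3*u = 6))))) ∧ ((¬(2*tot + u = -7)) → ((¬(u ≠ 16)) ∧ ((3*u = 7 ↔ u ≥ 5) → (¬(u = -2))))))) ∧ ((¬(tot ≠ 13)) → ((tot + 2*u = 4 ↔ tot ≥ 2) → (¬(u = -2))))
Before skip: (tot ≠ 13 → ((2*tot + u = -7 → ((¬(tot ≠ 13)) ∧ ((tot + 6*u = 20 ↔ tot ≥ 2) → (¬(3*u = 6))))) ∧ ((¬(2*tot + u = -7)) → ((¬(u ≠ 16)) ∧ ((3*u = 7 ↔ u ≥ 5) → (¬(u = -2))))))) ∧ ((¬(tot ≠ 13)) → ((tot + 2*u = 4 ↔ tot ≥ 2) → (¬(u = -2))))
Answer: WP = (tot ≠ 13 → ((2*tot + u = -7 → ((¬(tot ≠ 13)) ∧ ((tot + 6*u = 20 ↔ tot ≥ 2) → (¬(3*u = 6))))) ∧ ((¬(2*tot + u = -7)) → ((¬(u ≠ 16)) ∧ ((3*u = 7 ↔ u ≥ 5) → (¬(u = -2))))))) ∧ ((¬(tot ≠ 13)) → ((tot + 2*u = 4 ↔ tot ≥ 2) → (¬(u = -2))))


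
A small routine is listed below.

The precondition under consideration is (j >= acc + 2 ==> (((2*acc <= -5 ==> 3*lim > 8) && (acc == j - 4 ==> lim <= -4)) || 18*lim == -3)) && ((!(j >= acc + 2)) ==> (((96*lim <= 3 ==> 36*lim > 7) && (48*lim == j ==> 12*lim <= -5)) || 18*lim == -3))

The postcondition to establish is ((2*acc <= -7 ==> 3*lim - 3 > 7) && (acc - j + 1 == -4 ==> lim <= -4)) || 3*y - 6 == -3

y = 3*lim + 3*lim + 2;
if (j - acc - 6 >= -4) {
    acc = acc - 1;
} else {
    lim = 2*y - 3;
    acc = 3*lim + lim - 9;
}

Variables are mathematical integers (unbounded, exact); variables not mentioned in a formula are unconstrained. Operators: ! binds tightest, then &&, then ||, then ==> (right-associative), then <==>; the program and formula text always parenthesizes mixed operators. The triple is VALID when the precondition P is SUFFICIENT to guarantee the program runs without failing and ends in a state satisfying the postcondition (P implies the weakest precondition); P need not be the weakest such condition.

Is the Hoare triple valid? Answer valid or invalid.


Working backward. After the program, the postcondition ((2*acc <= -7 ==> 3*lim - 3 > 7) && (acc - j + 1 == -4 ==> lim <= -4)) || 3*y - 6 == -3 must hold; in canonical form it is ((2*acc <= -7 ==> 3*lim > 10) && (acc == j - 5 ==> lim <= -4)) || 3*y == 3.
Then branch requires ((2*acc <= -5 ==> 3*lim > 10) && (acc == j - 4 ==> lim <= -4)) || 3*y == 3; else branch requires ((16*y <= 35 ==> 6*y > 19) && (8*y == j + 16 ==> 2*y <= -1)) || 3*y == 3.
Before the if: (j >= acc + 2 ==> (((2*acc <= -5 ==> 3*lim > 10) && (acc == j - 4 ==> lim <= -4)) || 3*y == 3)) && ((!(j >= acc + 2)) ==> (((16*y <= 35 ==> 6*y > 19) && (8*y == j + 16 ==> 2*y <= -1)) || 3*y == 3))
Before y := 3*lim + 3*lim + 2: (j >= acc + 2 ==> (((2*acc <= -5 ==> 3*lim > 10) && (acc == j - 4 ==> lim <= -4)) || 18*lim == -3)) && ((!(j >= acc + 2)) ==> (((96*lim <= 3 ==> 36*lim > 7) && (48*lim == j ==> 12*lim <= -5)) || 18*lim == -3))
The weakest precondition is (j >= acc + 2 ==> (((2*acc <= -5 ==> 3*lim > 10) && (acc == j - 4 ==> lim <= -4)) || 18*lim == -3)) && ((!(j >= acc + 2)) ==> (((96*lim <= 3 ==> 36*lim > 7) && (48*lim == j ==> 12*lim <= -5)) || 18*lim == -3)).
Check whether (j >= acc + 2 ==> (((2*acc <= -5 ==> 3*lim > 8) && (acc == j - 4 ==> lim <= -4)) || 18*lim == -3)) && ((!(j >= acc + 2)) ==> (((96*lim <= 3 ==> 36*lim > 7) && (48*lim == j ==> 12*lim <= -5)) || 18*lim == -3)) implies it.
Countermodel: at the initial state acc = -3, j = 0, lim = 3, the precondition holds but the weakest precondition fails.
Answer: invalid


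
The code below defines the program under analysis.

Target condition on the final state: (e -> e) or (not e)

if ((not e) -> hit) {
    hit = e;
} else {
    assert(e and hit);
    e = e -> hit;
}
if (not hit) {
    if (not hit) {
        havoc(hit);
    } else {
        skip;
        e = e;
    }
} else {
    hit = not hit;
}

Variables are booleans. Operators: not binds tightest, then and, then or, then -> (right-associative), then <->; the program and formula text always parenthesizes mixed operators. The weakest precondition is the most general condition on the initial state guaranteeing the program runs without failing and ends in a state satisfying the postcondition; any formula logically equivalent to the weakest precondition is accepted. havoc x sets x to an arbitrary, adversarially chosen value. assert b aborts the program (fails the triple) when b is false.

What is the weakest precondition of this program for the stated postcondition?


Working backward. After the program, the postcondition (e -> e) or (not e) must hold; in canonical form it is true.
Then branch requires true; else branch requires true.
Before the if: true
Then branch requires true; else branch requires e and hit.
Before the if: (not ((not e) -> hit)) -> (e and hit)
Answer: WP = (not ((not e) -> hit)) -> (e and hit)


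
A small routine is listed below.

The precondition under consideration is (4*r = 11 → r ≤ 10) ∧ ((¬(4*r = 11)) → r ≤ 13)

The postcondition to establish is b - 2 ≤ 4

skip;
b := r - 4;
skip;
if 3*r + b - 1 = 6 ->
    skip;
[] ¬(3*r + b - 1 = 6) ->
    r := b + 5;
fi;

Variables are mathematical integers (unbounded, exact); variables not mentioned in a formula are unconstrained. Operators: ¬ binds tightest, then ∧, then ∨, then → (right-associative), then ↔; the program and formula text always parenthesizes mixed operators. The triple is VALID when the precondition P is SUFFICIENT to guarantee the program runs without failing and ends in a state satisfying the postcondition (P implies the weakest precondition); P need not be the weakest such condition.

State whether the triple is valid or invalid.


Working backward. After the program, the postcondition b - 2 ≤ 4 must hold; in canonical form it is b ≤ 6.
Then branch requires b ≤ 6; else branch requires b ≤ 6.
Before the if: (b + 3*r = 7 → b ≤ 6) ∧ ((¬(b + 3*r = 7)) → b ≤ 6)
Before skip: (b + 3*r = 7 → b ≤ 6) ∧ ((¬(b + 3*r = 7)) → b ≤ 6)
Before b := r - 4: (4*r = 11 → r ≤ 10) ∧ ((¬(4*r = 11)) → r ≤ 10)
Before skip: (4*r = 11 → r ≤ 10) ∧ ((¬(4*r = 11)) → r ≤ 10)
The weakest precondition is (4*r = 11 → r ≤ 10) ∧ ((¬(4*r = 11)) → r ≤ 10).
Check whether (4*r = 11 → r ≤ 10) ∧ ((¬(4*r = 11)) → r ≤ 13) implies it.
Countermodel: at the initial state r = 11, the precondition holds but the weakest precondition fails.
Answer: invalid


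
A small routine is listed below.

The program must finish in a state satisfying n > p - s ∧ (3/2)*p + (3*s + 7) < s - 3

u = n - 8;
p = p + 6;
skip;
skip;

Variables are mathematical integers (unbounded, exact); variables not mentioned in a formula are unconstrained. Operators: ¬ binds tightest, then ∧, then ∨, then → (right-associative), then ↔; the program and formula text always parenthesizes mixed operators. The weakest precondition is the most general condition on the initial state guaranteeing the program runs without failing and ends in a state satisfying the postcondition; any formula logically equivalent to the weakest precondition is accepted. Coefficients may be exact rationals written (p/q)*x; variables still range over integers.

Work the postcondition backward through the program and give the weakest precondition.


Working backward. After the program, the postcondition n > p - s ∧ (3/2)*p + (3*s + 7) < s - 3 must hold; in canonical form it is n + s > p ∧ (3/2)*p + 2*s < -10.
Before skip: n + s > p ∧ (3/2)*p + 2*s < -10
Before skip: n + s > p ∧ (3/2)*p + 2*s < -10
Before p := p + 6: n + s > p + 6 ∧ (3/2)*p + 2*s < -19
Before u := n - 8: n + s > p + 6 ∧ (3/2)*p + 2*s < -19
Answer: WP = n + s > p + 6 ∧ (3/2)*p + 2*s < -19
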